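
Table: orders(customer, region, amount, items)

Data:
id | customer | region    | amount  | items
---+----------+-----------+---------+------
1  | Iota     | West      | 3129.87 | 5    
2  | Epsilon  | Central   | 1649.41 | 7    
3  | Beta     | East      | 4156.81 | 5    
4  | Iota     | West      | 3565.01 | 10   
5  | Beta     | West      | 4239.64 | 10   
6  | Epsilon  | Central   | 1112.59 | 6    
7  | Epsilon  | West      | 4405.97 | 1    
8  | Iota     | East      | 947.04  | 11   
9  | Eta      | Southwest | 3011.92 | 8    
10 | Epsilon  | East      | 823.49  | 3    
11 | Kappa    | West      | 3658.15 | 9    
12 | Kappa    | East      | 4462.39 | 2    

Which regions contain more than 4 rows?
SELECT region, COUNT(*) as cnt
FROM orders
GROUP BY region
HAVING COUNT(*) > 4

Result:
  West: 5

Note: HAVING filters groups after aggregation, WHERE filters rows before.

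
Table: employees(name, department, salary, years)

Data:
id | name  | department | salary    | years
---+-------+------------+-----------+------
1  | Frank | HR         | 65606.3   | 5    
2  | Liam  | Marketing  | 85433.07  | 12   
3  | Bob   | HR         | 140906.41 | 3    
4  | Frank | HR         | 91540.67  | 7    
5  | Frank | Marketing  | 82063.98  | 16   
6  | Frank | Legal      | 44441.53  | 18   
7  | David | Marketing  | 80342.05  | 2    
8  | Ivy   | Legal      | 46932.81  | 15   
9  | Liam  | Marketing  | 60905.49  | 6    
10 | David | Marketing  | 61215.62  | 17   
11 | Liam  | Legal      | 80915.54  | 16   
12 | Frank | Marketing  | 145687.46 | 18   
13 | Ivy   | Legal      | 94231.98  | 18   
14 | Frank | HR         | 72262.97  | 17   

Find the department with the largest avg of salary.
SELECT department, AVG(salary) as val
FROM employees
GROUP BY department
ORDER BY val DESC
LIMIT 1

Result: HR with avg(salary) = 92579.09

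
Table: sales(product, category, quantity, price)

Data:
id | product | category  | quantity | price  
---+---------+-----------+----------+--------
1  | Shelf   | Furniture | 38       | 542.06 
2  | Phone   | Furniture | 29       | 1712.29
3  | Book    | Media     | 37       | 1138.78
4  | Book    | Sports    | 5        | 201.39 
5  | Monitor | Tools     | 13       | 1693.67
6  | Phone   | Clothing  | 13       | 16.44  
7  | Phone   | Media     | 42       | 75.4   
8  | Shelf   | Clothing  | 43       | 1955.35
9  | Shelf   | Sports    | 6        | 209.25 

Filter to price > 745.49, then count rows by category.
SELECT category, COUNT(*)
FROM sales
WHERE price > 745.49
GROUP BY category

Note: WHERE filters rows before grouping.

Result:
  Clothing: 1
  Furniture: 1
  Media: 1
  Tools: 1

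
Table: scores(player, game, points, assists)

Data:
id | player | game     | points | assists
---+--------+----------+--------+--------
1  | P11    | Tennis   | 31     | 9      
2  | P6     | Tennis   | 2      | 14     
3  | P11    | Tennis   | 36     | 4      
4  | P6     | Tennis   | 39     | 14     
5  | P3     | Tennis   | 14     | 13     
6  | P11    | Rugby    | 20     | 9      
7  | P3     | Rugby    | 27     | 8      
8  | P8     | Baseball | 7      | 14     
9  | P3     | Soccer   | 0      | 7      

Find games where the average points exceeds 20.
SELECT game, AVG(points)
FROM scores
GROUP BY game
HAVING AVG(points) > 20

Result:
  Rugby: avg=23.50
  Tennis: avg=24.40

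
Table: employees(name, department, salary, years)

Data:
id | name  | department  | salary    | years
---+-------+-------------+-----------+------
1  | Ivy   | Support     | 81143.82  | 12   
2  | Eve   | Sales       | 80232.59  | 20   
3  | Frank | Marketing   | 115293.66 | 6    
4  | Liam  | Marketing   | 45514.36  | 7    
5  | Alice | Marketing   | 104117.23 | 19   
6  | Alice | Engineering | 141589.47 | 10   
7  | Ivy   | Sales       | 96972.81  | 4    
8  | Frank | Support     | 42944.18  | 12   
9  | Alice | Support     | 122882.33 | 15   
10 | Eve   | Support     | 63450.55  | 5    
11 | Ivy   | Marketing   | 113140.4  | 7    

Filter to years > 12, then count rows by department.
SELECT department, COUNT(*)
FROM employees
WHERE years > 12
GROUP BY department

Note: WHERE filters rows before grouping.

Result:
  Marketing: 1
  Sales: 1
  Support: 1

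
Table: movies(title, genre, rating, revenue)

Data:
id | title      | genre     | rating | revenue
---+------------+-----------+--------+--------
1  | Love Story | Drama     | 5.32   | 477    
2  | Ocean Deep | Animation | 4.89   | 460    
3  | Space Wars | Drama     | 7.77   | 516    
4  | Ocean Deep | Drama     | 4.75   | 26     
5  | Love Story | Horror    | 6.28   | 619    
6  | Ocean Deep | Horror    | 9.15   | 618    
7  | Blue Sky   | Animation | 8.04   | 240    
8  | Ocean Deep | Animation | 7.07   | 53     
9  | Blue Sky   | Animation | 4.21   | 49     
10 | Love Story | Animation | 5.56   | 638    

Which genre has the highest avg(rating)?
SELECT genre, AVG(rating) as val
FROM movies
GROUP BY genre
ORDER BY val DESC
LIMIT 1

Result: Horror with avg(rating) = 7.72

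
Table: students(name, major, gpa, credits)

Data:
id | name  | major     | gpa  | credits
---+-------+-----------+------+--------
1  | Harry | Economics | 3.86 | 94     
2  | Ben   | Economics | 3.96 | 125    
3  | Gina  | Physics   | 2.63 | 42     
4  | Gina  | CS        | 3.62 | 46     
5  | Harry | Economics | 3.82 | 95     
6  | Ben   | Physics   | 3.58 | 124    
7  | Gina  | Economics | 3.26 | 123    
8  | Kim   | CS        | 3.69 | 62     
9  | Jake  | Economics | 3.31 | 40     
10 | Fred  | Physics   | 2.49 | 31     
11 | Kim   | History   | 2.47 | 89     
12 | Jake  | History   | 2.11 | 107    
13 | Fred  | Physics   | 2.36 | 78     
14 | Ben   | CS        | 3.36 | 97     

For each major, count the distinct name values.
SELECT major, COUNT(DISTINCT name)
FROM students
GROUP BY major

Result:
  CS: 3 distinct
  Economics: 4 distinct
  History: 2 distinct
  Physics: 3 distinct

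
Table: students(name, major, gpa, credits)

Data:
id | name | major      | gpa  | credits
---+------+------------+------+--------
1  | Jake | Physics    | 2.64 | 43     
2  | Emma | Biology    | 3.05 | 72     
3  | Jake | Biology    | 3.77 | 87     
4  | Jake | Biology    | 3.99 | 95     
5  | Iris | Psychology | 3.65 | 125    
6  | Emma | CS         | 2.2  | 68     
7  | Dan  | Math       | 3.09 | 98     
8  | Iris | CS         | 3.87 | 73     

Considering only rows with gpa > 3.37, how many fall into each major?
SELECT major, COUNT(*)
FROM students
WHERE gpa > 3.37
GROUP BY major

Note: WHERE filters rows before grouping.

Result:
  Biology: 2
  CS: 1
  Psychology: 1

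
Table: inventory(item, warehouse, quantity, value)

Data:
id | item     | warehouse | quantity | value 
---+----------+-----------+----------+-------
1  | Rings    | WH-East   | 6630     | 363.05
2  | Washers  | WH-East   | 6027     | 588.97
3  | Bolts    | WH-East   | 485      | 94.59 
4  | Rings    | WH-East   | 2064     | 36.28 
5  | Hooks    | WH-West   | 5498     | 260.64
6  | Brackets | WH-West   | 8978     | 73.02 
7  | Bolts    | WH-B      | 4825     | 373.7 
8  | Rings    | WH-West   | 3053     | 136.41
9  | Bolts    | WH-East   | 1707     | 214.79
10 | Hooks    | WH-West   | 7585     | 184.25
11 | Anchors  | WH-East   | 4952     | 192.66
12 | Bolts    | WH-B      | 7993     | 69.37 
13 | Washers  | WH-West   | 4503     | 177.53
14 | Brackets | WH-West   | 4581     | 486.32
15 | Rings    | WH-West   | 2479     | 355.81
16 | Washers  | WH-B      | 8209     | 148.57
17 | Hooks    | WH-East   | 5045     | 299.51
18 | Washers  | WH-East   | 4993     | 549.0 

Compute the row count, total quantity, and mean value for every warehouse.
SELECT warehouse,
       COUNT(*) as cnt,
       SUM(quantity) as total_quantity,
       AVG(value) as avg_value
FROM inventory
GROUP BY warehouse

Result:
  WH-B: 3 records, 21027 total quantity, 197.21 avg value
  WH-East: 8 records, 31903 total quantity, 292.36 avg value
  WH-West: 7 records, 36677 total quantity, 239.14 avg value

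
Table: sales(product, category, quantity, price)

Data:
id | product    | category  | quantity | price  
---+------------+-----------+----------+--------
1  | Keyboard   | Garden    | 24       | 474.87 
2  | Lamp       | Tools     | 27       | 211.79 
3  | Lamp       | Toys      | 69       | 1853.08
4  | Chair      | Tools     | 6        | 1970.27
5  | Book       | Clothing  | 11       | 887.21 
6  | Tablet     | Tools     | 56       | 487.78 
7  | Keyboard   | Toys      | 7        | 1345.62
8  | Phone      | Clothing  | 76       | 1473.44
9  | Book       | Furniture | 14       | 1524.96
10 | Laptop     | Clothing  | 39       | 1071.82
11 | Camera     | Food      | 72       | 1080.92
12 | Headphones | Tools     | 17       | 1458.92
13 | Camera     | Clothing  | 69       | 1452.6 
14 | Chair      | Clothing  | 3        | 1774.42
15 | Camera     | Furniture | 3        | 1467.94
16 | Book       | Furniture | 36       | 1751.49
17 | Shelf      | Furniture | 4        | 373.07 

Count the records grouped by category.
SELECT category, COUNT(*) as count
FROM sales
GROUP BY category

Result:
  Clothing: 5
  Food: 1
  Furniture: 4
  Garden: 1
  Tools: 4
  Toys: 2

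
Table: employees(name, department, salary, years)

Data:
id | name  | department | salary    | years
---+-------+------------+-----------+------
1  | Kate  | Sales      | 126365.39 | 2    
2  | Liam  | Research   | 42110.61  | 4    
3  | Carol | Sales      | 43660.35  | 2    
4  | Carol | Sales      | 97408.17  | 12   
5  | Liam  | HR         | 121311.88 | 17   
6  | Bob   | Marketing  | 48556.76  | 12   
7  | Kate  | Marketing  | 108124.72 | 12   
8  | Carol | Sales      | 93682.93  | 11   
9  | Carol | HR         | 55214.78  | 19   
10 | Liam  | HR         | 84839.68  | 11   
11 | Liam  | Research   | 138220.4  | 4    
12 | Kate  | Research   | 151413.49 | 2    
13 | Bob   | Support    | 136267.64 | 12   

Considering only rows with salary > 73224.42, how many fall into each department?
SELECT department, COUNT(*)
FROM employees
WHERE salary > 73224.42
GROUP BY department

Note: WHERE filters rows before grouping.

Result:
  HR: 2
  Marketing: 1
  Research: 2
  Sales: 3
  Support: 1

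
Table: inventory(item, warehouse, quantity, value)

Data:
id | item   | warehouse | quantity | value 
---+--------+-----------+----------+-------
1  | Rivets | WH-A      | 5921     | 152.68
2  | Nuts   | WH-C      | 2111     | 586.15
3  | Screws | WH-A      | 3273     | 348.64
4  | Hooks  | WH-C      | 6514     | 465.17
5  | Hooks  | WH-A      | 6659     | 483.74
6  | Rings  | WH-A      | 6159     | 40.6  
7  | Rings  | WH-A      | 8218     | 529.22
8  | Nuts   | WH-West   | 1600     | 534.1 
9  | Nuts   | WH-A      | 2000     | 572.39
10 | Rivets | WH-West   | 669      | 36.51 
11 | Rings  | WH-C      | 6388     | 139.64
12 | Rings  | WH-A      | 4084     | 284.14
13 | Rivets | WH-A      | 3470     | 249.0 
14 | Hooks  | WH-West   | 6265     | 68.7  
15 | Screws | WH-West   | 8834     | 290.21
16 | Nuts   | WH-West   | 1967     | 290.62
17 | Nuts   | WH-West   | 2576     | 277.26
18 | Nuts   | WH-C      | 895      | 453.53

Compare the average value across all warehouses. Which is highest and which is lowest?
SELECT warehouse, AVG(value)
FROM inventory
GROUP BY warehouse
ORDER BY AVG(value)

All groups:
  WH-West: 249.57
  WH-A: 332.55
  WH-C: 411.12

Highest: WH-C (411.12)
Lowest: WH-West (249.57)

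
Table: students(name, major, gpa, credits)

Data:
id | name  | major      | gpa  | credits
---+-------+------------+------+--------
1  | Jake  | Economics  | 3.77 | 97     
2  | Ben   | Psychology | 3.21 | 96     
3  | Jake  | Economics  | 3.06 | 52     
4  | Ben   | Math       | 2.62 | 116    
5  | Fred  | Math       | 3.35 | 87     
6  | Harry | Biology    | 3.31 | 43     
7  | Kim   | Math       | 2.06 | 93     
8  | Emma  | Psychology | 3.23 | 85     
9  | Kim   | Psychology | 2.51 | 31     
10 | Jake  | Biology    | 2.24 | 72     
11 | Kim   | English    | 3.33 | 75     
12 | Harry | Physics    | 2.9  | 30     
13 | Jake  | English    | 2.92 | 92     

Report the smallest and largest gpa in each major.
SELECT major, MIN(gpa), MAX(gpa)
FROM students
GROUP BY major

Result:
  Biology: min=2.24, max=3.31
  Economics: min=3.06, max=3.77
  English: min=2.92, max=3.33
  Math: min=2.06, max=3.35
  Physics: min=2.90, max=2.90
  Psychology: min=2.51, max=3.23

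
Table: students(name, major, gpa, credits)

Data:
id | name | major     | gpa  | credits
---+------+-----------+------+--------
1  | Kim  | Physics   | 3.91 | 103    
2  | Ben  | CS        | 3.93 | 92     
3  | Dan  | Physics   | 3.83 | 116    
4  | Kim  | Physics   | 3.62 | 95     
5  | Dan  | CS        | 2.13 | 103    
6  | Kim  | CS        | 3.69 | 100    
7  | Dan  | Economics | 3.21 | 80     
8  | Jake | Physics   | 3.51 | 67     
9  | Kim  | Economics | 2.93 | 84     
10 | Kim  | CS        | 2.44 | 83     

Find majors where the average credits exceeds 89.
SELECT major, AVG(credits)
FROM students
GROUP BY major
HAVING AVG(credits) > 89

Result:
  CS: avg=94.50
  Physics: avg=95.25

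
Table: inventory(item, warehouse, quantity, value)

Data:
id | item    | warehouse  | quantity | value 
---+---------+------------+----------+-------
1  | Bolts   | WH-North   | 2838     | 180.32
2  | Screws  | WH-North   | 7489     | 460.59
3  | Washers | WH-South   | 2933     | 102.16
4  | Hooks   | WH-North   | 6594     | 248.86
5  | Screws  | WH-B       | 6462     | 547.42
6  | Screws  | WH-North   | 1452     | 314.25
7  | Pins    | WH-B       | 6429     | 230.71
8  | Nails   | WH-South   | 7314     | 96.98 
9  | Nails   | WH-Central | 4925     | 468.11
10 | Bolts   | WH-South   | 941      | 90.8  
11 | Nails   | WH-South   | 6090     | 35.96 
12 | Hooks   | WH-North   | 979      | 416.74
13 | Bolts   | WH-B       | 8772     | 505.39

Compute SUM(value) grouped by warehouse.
SELECT warehouse, SUM(value) as result
FROM inventory
GROUP BY warehouse

Result:
  WH-B: 1283.52
  WH-Central: 468.11
  WH-North: 1620.76
  WH-South: 325.90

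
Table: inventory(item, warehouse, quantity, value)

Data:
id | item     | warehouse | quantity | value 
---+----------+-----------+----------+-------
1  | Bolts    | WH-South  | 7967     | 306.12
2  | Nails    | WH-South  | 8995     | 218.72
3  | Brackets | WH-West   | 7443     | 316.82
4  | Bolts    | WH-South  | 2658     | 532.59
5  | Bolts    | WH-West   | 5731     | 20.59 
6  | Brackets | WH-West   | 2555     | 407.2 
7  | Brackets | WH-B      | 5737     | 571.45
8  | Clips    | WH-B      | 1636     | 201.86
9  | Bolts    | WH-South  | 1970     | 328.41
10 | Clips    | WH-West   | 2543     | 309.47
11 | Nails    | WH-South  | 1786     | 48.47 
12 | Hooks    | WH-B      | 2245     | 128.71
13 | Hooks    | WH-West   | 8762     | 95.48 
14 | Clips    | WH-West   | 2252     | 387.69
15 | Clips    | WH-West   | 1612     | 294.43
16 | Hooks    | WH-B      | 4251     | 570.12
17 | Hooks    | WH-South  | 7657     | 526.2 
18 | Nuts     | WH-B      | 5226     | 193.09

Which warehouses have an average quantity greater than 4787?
SELECT warehouse, AVG(quantity)
FROM inventory
GROUP BY warehouse
HAVING AVG(quantity) > 4787

Result:
  WH-South: avg=5172.17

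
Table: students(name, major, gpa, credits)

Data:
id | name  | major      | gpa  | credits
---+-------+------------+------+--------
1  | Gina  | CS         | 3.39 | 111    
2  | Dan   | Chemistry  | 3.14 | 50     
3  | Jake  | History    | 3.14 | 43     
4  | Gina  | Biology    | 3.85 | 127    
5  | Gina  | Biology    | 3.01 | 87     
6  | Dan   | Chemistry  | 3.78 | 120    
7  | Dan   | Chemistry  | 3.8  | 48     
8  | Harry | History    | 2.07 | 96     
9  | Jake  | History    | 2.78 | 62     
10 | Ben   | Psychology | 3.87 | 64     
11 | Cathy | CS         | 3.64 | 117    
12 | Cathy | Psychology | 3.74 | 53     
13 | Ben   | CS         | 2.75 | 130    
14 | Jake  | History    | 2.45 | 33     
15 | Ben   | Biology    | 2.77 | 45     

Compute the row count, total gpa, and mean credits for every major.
SELECT major,
       COUNT(*) as cnt,
       SUM(gpa) as total_gpa,
       AVG(credits) as avg_credits
FROM students
GROUP BY major

Result:
  Biology: 3 records, 9.63 total gpa, 86.33 avg credits
  CS: 3 records, 9.78 total gpa, 119.33 avg credits
  Chemistry: 3 records, 10.72 total gpa, 72.67 avg credits
  History: 4 records, 10.44 total gpa, 58.50 avg credits
  Psychology: 2 records, 7.61 total gpa, 58.50 avg credits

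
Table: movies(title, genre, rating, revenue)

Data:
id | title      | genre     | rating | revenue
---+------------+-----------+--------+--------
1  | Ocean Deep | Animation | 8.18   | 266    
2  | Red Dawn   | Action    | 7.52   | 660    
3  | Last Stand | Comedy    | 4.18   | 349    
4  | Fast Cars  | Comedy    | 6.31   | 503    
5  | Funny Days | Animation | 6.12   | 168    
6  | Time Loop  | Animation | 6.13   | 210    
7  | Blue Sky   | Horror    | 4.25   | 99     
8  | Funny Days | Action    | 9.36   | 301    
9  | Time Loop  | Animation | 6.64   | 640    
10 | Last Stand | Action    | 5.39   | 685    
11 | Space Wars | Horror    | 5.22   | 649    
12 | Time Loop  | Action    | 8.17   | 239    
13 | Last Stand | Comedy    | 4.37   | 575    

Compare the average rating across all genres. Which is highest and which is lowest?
SELECT genre, AVG(rating)
FROM movies
GROUP BY genre
ORDER BY AVG(rating)

All groups:
  Horror: 4.74
  Comedy: 4.95
  Animation: 6.77
  Action: 7.61

Highest: Action (7.61)
Lowest: Horror (4.74)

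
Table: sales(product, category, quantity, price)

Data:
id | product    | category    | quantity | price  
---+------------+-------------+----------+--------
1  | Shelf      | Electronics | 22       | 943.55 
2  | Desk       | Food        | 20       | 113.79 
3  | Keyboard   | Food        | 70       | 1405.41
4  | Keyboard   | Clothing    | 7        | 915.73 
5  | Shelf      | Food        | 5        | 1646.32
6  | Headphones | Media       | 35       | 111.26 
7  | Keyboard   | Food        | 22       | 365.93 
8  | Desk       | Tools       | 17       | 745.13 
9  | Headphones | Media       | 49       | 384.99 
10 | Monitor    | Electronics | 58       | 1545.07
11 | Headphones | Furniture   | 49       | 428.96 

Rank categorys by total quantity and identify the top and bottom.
SELECT category, SUM(quantity)
FROM sales
GROUP BY category
ORDER BY SUM(quantity)

All groups:
  Clothing: 7
  Tools: 17
  Furniture: 49
  Electronics: 80
  Media: 84
  Food: 117

Highest: Food (117)
Lowest: Clothing (7)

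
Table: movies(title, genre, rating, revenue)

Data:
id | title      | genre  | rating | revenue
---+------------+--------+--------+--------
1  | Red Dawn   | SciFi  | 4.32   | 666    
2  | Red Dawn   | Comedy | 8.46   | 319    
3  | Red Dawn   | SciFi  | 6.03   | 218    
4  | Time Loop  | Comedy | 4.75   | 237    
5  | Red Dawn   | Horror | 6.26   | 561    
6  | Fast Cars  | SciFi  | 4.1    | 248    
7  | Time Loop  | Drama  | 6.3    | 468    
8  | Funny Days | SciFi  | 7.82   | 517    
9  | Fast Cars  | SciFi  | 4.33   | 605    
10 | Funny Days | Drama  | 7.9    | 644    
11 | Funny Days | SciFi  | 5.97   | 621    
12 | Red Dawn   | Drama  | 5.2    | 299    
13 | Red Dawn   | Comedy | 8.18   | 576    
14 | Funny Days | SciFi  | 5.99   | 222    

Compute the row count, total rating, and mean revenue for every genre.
SELECT genre,
       COUNT(*) as cnt,
       SUM(rating) as total_rating,
       AVG(revenue) as avg_revenue
FROM movies
GROUP BY genre

Result:
  Comedy: 3 records, 21.39 total rating, 377.33 avg revenue
  Drama: 3 records, 19.40 total rating, 470.33 avg revenue
  Horror: 1 records, 6.26 total rating, 561.00 avg revenue
  SciFi: 7 records, 38.56 total rating, 442.43 avg revenue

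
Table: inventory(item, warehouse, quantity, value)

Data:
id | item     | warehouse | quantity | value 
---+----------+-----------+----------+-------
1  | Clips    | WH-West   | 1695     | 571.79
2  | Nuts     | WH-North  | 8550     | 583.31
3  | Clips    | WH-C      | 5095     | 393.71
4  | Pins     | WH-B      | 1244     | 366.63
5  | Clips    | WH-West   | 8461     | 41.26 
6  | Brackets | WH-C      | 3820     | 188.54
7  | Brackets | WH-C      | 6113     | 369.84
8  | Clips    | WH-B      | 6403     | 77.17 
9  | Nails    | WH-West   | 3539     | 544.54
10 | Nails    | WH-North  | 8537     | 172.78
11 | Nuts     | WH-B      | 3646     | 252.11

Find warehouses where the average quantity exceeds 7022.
SELECT warehouse, AVG(quantity)
FROM inventory
GROUP BY warehouse
HAVING AVG(quantity) > 7022

Result:
  WH-North: avg=8543.50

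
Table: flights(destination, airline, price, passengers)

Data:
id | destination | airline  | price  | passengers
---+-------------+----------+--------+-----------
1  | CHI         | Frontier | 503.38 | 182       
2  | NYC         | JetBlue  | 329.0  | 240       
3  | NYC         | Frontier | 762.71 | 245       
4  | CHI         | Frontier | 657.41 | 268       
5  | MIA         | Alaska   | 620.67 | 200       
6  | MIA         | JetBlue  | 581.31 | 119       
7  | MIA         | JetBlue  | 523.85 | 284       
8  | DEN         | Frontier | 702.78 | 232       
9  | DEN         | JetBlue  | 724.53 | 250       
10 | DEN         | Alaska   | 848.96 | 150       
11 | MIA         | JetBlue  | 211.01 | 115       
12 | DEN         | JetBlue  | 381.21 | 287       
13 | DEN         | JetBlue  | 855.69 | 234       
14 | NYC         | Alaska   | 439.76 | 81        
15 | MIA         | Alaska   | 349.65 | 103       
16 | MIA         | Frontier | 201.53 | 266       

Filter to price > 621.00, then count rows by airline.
SELECT airline, COUNT(*)
FROM flights
WHERE price > 621.00
GROUP BY airline

Note: WHERE filters rows before grouping.

Result:
  Alaska: 1
  Frontier: 3
  JetBlue: 2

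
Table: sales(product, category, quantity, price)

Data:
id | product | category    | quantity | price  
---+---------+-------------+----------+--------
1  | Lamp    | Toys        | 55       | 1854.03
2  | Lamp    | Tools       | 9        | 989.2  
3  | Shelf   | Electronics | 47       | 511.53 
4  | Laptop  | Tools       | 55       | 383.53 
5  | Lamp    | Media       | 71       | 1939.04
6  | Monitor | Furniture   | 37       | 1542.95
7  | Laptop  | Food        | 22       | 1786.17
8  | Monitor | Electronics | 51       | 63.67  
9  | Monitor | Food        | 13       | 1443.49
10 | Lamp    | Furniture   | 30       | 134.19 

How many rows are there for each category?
SELECT category, COUNT(*) as count
FROM sales
GROUP BY category

Result:
  Electronics: 2
  Food: 2
  Furniture: 2
  Media: 1
  Tools: 2
  Toys: 1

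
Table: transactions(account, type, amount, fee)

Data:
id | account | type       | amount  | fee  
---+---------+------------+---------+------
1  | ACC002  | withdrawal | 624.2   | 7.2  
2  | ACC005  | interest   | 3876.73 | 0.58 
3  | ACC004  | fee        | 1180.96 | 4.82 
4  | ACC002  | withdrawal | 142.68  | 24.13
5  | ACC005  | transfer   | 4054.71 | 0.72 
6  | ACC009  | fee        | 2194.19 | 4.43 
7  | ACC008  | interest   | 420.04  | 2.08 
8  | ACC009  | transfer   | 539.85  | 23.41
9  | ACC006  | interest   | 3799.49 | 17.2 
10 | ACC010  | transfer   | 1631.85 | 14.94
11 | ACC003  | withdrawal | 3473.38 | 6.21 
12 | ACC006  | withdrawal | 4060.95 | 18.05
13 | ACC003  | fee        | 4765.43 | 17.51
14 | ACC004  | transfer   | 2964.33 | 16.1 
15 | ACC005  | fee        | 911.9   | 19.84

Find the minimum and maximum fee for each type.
SELECT type, MIN(fee), MAX(fee)
FROM transactions
GROUP BY type

Result:
  fee: min=4.43, max=19.84
  interest: min=0.58, max=17.20
  transfer: min=0.72, max=23.41
  withdrawal: min=6.21, max=24.13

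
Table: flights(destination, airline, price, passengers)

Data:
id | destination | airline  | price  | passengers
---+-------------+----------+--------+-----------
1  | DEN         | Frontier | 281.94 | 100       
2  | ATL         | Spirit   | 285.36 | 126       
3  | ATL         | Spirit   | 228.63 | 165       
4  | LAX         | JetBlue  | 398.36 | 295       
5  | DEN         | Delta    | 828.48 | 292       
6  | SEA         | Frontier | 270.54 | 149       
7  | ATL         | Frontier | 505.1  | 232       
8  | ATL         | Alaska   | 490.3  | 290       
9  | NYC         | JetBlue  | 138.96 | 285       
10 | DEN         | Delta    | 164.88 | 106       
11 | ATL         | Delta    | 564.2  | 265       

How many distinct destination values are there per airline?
SELECT airline, COUNT(DISTINCT destination)
FROM flights
GROUP BY airline

Result:
  Alaska: 1 distinct
  Delta: 2 distinct
  Frontier: 3 distinct
  JetBlue: 2 distinct
  Spirit: 1 distinct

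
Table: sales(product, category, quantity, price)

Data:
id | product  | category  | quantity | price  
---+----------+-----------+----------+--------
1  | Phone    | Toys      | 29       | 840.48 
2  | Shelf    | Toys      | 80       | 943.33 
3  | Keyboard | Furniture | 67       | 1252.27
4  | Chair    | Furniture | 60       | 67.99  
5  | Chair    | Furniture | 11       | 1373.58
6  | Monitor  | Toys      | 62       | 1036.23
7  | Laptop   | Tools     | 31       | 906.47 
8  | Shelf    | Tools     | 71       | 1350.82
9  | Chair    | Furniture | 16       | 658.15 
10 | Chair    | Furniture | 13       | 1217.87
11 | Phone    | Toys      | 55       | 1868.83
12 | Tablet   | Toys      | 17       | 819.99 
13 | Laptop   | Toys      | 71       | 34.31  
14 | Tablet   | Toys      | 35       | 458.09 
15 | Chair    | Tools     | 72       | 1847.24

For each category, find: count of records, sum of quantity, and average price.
SELECT category,
       COUNT(*) as cnt,
       SUM(quantity) as total_quantity,
       AVG(price) as avg_price
FROM sales
GROUP BY category

Result:
  Furniture: 5 records, 167 total quantity, 913.97 avg price
  Tools: 3 records, 174 total quantity, 1368.18 avg price
  Toys: 7 records, 349 total quantity, 857.32 avg price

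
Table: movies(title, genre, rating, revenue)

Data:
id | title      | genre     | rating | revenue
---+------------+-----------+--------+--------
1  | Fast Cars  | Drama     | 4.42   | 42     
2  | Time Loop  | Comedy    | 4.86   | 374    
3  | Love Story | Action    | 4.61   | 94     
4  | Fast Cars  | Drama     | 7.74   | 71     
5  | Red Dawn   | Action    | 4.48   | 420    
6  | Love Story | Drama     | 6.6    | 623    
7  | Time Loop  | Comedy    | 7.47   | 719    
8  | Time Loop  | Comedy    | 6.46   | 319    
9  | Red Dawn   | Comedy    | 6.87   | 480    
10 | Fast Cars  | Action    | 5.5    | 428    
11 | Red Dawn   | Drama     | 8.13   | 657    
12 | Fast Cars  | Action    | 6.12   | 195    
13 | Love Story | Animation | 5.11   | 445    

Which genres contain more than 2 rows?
SELECT genre, COUNT(*) as cnt
FROM movies
GROUP BY genre
HAVING COUNT(*) > 2

Result:
  Action: 4
  Comedy: 4
  Drama: 4

Note: HAVING filters groups after aggregation, WHERE filters rows before.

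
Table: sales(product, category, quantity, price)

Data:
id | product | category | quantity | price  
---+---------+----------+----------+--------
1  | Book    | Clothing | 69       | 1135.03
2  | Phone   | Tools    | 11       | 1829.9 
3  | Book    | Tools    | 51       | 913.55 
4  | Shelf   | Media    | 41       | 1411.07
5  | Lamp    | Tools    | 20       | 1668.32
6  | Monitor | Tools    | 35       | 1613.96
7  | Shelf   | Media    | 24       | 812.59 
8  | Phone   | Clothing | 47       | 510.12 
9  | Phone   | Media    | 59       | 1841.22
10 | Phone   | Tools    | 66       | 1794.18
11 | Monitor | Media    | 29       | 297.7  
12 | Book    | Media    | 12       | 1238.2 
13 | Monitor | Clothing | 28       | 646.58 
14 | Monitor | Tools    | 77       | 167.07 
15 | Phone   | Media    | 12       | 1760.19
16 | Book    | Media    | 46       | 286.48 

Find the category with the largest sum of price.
SELECT category, SUM(price) as val
FROM sales
GROUP BY category
ORDER BY val DESC
LIMIT 1

Result: Tools with sum(price) = 7986.98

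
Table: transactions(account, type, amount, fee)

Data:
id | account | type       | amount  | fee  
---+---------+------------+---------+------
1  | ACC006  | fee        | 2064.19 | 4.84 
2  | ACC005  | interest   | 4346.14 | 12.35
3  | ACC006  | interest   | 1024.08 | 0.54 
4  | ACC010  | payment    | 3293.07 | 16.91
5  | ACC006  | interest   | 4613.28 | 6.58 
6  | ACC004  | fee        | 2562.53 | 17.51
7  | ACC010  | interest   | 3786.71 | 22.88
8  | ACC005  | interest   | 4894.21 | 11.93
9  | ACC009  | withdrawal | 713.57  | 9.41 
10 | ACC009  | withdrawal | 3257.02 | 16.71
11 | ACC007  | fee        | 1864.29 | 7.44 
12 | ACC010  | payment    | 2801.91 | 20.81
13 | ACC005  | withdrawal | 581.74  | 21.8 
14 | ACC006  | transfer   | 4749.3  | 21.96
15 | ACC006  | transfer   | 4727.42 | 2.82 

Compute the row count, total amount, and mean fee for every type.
SELECT type,
       COUNT(*) as cnt,
       SUM(amount) as total_amount,
       AVG(fee) as avg_fee
FROM transactions
GROUP BY type

Result:
  fee: 3 records, 6491.01 total amount, 9.93 avg fee
  interest: 5 records, 18664.42 total amount, 10.86 avg fee
  payment: 2 records, 6094.98 total amount, 18.86 avg fee
  transfer: 2 records, 9476.72 total amount, 12.39 avg fee
  withdrawal: 3 records, 4552.33 total amount, 15.97 avg fee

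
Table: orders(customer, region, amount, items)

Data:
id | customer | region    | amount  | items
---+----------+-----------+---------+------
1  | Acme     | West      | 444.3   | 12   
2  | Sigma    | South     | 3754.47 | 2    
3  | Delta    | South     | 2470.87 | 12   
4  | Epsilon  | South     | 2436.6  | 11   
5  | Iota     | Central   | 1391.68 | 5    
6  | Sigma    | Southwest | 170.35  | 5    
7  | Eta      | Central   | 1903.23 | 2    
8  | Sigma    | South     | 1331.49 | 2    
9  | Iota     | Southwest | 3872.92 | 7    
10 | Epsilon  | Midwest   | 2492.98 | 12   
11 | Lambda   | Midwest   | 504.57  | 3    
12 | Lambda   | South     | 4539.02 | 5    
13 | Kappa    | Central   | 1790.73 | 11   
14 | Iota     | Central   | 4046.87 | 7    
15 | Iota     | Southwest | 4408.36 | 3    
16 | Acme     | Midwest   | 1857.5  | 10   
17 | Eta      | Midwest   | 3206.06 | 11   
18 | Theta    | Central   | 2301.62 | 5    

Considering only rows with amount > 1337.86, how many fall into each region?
SELECT region, COUNT(*)
FROM orders
WHERE amount > 1337.86
GROUP BY region

Note: WHERE filters rows before grouping.

Result:
  Central: 5
  Midwest: 3
  South: 4
  Southwest: 2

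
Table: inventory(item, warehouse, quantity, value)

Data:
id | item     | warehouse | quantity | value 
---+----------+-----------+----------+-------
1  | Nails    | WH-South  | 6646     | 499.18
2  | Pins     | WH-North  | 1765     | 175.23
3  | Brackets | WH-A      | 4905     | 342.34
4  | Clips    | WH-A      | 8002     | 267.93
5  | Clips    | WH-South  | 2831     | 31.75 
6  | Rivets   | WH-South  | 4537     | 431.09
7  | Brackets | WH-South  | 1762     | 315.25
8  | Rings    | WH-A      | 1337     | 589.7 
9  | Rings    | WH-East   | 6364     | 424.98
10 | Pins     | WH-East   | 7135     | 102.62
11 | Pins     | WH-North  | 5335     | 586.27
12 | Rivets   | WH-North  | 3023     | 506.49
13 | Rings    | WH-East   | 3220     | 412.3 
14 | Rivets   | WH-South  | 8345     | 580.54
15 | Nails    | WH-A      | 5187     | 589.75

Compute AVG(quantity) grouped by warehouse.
SELECT warehouse, AVG(quantity) as result
FROM inventory
GROUP BY warehouse

Result:
  WH-A: 4857.75
  WH-East: 5573.00
  WH-North: 3374.33
  WH-South: 4824.20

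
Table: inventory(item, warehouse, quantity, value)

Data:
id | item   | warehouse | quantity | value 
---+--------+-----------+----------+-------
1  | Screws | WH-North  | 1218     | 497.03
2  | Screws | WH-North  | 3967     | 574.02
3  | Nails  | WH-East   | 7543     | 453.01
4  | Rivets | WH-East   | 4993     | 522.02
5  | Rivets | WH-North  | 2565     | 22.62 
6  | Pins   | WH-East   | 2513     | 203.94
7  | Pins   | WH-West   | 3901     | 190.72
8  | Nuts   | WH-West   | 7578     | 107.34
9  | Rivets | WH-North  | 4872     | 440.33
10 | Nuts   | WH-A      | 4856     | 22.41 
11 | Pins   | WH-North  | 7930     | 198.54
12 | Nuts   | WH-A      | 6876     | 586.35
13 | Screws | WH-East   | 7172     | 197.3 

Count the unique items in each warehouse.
SELECT warehouse, COUNT(DISTINCT item)
FROM inventory
GROUP BY warehouse

Result:
  WH-A: 1 distinct
  WH-East: 4 distinct
  WH-North: 3 distinct
  WH-West: 2 distinct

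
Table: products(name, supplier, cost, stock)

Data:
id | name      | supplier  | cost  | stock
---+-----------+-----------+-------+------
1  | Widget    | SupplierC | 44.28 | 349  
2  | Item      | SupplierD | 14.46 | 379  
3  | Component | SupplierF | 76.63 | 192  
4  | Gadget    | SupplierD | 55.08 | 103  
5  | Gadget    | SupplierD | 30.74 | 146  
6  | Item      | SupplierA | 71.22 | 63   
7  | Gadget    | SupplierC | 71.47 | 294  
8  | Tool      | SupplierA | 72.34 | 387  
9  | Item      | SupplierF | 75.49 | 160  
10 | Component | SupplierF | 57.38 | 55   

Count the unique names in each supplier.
SELECT supplier, COUNT(DISTINCT name)
FROM products
GROUP BY supplier

Result:
  SupplierA: 2 distinct
  SupplierC: 2 distinct
  SupplierD: 2 distinct
  SupplierF: 2 distinct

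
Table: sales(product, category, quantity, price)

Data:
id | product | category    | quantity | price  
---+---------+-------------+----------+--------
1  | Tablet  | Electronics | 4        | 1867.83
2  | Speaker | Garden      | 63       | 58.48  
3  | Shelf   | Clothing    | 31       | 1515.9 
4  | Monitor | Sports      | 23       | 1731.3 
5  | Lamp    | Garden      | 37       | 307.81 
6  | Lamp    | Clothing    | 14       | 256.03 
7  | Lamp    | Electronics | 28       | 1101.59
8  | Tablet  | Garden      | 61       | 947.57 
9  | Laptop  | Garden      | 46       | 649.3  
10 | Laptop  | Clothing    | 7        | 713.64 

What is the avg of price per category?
SELECT category, AVG(price) as result
FROM sales
GROUP BY category

Result:
  Clothing: 828.52
  Electronics: 1484.71
  Garden: 490.79
  Sports: 1731.30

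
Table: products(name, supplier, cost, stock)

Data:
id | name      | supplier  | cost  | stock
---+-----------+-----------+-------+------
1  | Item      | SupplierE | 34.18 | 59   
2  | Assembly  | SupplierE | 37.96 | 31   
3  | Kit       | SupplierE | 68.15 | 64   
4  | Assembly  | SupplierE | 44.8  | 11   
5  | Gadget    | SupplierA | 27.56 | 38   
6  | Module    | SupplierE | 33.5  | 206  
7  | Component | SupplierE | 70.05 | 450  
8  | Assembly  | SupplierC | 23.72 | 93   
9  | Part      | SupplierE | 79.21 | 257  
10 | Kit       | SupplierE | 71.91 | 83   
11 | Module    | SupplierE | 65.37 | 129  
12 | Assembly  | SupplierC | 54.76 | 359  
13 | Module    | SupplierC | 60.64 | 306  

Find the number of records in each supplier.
SELECT supplier, COUNT(*) as count
FROM products
GROUP BY supplier

Result:
  SupplierA: 1
  SupplierC: 3
  SupplierE: 9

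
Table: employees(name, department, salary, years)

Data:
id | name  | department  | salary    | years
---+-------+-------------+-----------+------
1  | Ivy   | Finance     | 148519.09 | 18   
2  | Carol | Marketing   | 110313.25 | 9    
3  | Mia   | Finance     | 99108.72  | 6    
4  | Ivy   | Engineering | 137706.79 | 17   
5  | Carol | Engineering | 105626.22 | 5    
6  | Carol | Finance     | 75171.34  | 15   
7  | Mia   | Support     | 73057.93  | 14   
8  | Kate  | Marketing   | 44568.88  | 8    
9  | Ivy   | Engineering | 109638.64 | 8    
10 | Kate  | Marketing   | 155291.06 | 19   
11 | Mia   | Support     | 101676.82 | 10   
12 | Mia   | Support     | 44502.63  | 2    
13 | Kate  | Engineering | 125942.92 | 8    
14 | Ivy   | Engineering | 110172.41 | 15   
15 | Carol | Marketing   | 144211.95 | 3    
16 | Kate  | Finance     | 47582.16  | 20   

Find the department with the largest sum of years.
SELECT department, SUM(years) as val
FROM employees
GROUP BY department
ORDER BY val DESC
LIMIT 1

Result: Finance with sum(years) = 59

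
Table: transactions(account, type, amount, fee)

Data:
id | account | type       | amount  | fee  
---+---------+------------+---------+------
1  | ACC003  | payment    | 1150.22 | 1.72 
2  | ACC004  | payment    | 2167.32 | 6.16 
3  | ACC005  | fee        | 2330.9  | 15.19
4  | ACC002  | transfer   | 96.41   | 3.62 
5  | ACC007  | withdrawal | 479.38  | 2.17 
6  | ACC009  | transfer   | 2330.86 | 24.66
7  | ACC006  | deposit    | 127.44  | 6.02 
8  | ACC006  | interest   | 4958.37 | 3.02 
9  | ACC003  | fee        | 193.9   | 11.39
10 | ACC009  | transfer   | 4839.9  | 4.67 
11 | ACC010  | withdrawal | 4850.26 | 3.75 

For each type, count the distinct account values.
SELECT type, COUNT(DISTINCT account)
FROM transactions
GROUP BY type

Result:
  deposit: 1 distinct
  fee: 2 distinct
  interest: 1 distinct
  payment: 2 distinct
  transfer: 2 distinct
  withdrawal: 2 distinct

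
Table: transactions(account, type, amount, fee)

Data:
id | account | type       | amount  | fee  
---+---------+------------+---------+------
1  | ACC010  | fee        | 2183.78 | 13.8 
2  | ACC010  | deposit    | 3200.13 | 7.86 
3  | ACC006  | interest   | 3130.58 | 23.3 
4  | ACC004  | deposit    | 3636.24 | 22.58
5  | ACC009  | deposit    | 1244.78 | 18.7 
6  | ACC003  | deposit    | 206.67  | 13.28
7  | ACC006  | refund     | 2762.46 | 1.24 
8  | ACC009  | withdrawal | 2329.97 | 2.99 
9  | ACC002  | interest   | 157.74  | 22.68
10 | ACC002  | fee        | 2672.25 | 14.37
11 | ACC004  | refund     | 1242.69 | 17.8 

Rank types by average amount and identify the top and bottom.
SELECT type, AVG(amount)
FROM transactions
GROUP BY type
ORDER BY AVG(amount)

All groups:
  interest: 1644.16
  refund: 2002.58
  deposit: 2071.96
  withdrawal: 2329.97
  fee: 2428.02

Highest: fee (2428.02)
Lowest: interest (1644.16)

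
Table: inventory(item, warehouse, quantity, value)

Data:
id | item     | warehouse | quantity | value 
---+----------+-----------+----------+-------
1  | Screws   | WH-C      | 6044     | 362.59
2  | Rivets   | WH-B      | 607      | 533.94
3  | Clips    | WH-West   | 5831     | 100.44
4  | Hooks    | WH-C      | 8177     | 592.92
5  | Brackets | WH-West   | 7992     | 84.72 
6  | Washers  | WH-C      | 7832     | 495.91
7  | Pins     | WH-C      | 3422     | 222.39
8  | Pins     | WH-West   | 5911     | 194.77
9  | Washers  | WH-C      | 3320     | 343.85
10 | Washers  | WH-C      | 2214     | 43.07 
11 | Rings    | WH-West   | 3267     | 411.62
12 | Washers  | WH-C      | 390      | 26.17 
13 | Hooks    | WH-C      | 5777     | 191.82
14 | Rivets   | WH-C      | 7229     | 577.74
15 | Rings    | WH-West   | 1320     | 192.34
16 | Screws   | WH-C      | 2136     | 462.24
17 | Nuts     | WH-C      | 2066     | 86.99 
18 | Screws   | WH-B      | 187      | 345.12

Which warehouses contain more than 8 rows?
SELECT warehouse, COUNT(*) as cnt
FROM inventory
GROUP BY warehouse
HAVING COUNT(*) > 8

Result:
  WH-C: 11

Note: HAVING filters groups after aggregation, WHERE filters rows before.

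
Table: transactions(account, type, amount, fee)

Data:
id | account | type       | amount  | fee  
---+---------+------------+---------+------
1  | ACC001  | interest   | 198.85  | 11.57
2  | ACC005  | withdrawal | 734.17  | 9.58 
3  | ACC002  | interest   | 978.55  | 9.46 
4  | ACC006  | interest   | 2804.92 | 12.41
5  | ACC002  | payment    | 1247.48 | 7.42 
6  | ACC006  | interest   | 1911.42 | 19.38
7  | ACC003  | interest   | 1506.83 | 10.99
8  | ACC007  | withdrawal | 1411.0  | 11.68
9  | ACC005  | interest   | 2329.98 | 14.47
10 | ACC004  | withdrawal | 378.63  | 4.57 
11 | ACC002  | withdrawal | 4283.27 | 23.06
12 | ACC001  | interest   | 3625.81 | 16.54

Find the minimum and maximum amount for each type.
SELECT type, MIN(amount), MAX(amount)
FROM transactions
GROUP BY type

Result:
  interest: min=198.85, max=3625.81
  payment: min=1247.48, max=1247.48
  withdrawal: min=378.63, max=4283.27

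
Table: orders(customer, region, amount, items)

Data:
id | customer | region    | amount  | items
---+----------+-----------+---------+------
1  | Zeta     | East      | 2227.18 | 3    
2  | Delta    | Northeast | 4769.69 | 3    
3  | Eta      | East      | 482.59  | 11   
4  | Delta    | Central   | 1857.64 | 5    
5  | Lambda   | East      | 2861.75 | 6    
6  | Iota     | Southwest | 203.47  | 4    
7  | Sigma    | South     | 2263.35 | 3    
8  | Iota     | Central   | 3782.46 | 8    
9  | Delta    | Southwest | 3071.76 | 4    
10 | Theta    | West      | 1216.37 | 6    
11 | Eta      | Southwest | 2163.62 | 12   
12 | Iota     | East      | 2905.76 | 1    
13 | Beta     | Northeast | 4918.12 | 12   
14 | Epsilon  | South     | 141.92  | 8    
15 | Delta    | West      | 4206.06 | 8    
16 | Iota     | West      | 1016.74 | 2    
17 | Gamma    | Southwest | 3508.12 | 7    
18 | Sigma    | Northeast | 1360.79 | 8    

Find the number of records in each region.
SELECT region, COUNT(*) as count
FROM orders
GROUP BY region

Result:
  Central: 2
  East: 4
  Northeast: 3
  South: 2
  Southwest: 4
  West: 3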